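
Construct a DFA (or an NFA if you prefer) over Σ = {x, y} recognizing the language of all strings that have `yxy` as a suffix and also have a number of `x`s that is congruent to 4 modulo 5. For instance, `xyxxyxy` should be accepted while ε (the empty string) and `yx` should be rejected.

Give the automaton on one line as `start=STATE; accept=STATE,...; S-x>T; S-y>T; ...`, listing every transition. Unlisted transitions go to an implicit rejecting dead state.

start=q0; accept=q18; q0-x>q1; q0-y>q2; q1-x>q3; q1-y>q4; q2-x>q5; q2-y>q2; q3-x>q6; q3-y>q7; q4-x>q8; q4-y>q4; q5-x>q3; q5-y>q9; q6-x>q10; q6-y>q11; q7-x>q12; q7-y>q7; q8-x>q6; q8-y>q13; q9-x>q8; q9-y>q4; q10-x>q0; q10-y>q14; q11-x>q15; q11-y>q11; q12-x>q10; q12-y>q16; q13-x>q12; q13-y>q7; q14-x>q17; q14-y>q14; q15-x>q0; q15-y>q18; q16-x>q15; q16-y>q11; q17-x>q1; q17-y>q19; q18-x>q17; q18-y>q14; q19-x>q5; q19-y>q2

Build one automaton per condition and run them in lockstep. The first has 4 states tracking how much of the suffix `yxy` has currently been matched; the second has 5 states tracking the count of `x`s modulo 5. A product state is a pair (one from each), accepting exactly when both do.
20 states suffice.
          x    y  
>  q0     q1   q2 
   q1     q3   q4 
   q2     q5   q2 
   q3     q6   q7 
   q4     q8   q4 
   q5     q3   q9 
   q6    q10  q11 
   q7    q12   q7 
   q8     q6  q13 
   q9     q8   q4 
   q10    q0  q14 
   q11   q15  q11 
   q12   q10  q16 
   q13   q12   q7 
   q14   q17  q14 
   q15    q0  q18 
   q16   q15  q11 
   q17    q1  q19 
 * q18   q17  q14 
   q19    q5   q2 
(> = start, * = accepting)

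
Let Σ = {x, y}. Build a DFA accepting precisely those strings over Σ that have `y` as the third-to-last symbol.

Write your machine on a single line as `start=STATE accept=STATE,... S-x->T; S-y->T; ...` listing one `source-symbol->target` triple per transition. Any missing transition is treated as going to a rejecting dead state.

A DFA must remember the last 3 symbols (since which symbol is third-to-last isn't known until the input ends). Use one state per possible window of the last ≤3 symbols; accept from those whose window starts with `y`.
          x    y  
>  S0     S1   S2 
   S1     S3   S4 
   S2     S5   S6 
   S3     S7   S8 
   S4     S9  S10 
   S5    S11  S12 
   S6    S13  S14 
   S7     S7   S8 
   S8     S9  S10 
   S9    S11  S12 
   S10   S13  S14 
 * S11    S7   S8 
 * S12    S9  S10 
 * S13   S11  S12 
 * S14   S13  S14 
(> = start, * = accepting)

start=S0; accept=S11,S12,S13,S14; S0-x->S1; S0-y->S2; S1-x->S3; S1-y->S4; S2-x->S5; S2-y->S6; S3-x->S7; S3-y->S8; S4-x->S9; S4-y->S10; S5-x->S11; S5-y->S12; S6-x->S13; S6-y->S14; S7-x->S7; S7-y->S8; S8-x->S9; S8-y->S10; S9-x->S11; S9-y->S12; S10-x->S13; S10-y->S14; S11-x->S7; S11-y->S8; S12-x->S9; S12-y->S10; S13-x->S11; S13-y->S12; S14-x->S13; S14-y->S14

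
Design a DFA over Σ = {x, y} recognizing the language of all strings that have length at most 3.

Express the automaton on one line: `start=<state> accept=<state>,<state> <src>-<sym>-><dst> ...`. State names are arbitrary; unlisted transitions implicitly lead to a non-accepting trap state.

start=q0 accept=q0,q1,q2,q3 q0-x->q1 q0-y->q1 q1-x->q2 q1-y->q2 q2-x->q3 q2-y->q3 q3-x->q4 q3-y->q4 q4-x->q4 q4-y->q4

We only need to distinguish lengths 0, 1, …, 3, and '>3'. Chain q0 → q1 → q2 → q3 → q4 on every symbol, with q4 looping. Accepting states: {q0, q1, q2, q3}.
5 states suffice.
        x   y  
>* q0   q1  q1 
 * q1   q2  q2 
 * q2   q3  q3 
 * q3   q4  q4 
   q4   q4  q4 
(> = start, * = accepting)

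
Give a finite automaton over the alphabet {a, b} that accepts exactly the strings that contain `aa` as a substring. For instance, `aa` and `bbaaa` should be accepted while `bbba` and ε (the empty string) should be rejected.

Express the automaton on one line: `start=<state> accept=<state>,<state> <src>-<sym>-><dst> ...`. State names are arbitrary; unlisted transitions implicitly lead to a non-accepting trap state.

start=q0 accept=q2 q0-a->q1 q0-b->q0 q1-a->q2 q1-b->q0 q2-a->q2 q2-b->q2

Track how much of `aa` has been matched so far: state q0 is no progress, q2 is the absorbing accept state reached once `aa` has occurred. Intermediate states record partial matches; on a mismatch, fall back to the longest reusable overlap.
A 3-state machine:
        a   b  
>  q0   q1  q0 
   q1   q2  q0 
 * q2   q2  q2 
(> = start, * = accepting)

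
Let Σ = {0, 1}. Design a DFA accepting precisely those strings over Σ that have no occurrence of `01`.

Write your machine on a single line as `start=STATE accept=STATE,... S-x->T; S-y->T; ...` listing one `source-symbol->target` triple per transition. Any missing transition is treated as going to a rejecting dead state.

Track partial matches of the forbidden pattern `01`. State q2 is a dead state reached once `01` has occurred; every other state accepts. q0 means no part of `01` is currently matched.
A 3-state machine:
        0   1  
>* q0   q1  q0 
 * q1   q1  q2 
   q2   q2  q2 
(> = start, * = accepting)

start=q0; accept=q0,q1; q0-0->q1; q0-1->q0; q1-0->q1; q1-1->q2; q2-0->q2; q2-1->q2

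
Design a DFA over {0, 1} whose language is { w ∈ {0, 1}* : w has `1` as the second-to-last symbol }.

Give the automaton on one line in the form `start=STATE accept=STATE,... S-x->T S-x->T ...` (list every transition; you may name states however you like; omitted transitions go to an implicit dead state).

start=S0 accept=S5,S6 S0-0->S1 S0-1->S2 S1-0->S3 S1-1->S4 S2-0->S5 S2-1->S6 S3-0->S3 S3-1->S4 S4-0->S5 S4-1->S6 S5-0->S3 S5-1->S4 S6-0->S5 S6-1->S6

Because acceptance depends on a position counted from the end, the machine has to buffer the most recent 2 symbols. Make each state the string of the last up-to-2 symbols read; on input `x` shift the window left and append `x`. Accept when the buffered window has length 2 and begins with `1`.
7 states suffice.
        0   1  
>  S0   S1  S2 
   S1   S3  S4 
   S2   S5  S6 
   S3   S3  S4 
   S4   S5  S6 
 * S5   S3  S4 
 * S6   S5  S6 
(> = start, * = accepting)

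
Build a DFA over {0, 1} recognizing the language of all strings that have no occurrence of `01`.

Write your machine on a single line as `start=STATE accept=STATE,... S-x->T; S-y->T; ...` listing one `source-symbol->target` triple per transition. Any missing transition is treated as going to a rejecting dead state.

start=q0; accept=q0,q1; q0-0->q1; q0-1->q0; q1-0->q1; q1-1->q2; q2-0->q2; q2-1->q2

This is the complement of 'contains `01`'. Use the same substring-matching states — q0 through q2 holding how much of `01` has just been matched — but flip the accepting set: everything except the trap q2 accepts.
        0   1  
>* q0   q1  q0 
 * q1   q1  q2 
   q2   q2  q2 
(> = start, * = accepting)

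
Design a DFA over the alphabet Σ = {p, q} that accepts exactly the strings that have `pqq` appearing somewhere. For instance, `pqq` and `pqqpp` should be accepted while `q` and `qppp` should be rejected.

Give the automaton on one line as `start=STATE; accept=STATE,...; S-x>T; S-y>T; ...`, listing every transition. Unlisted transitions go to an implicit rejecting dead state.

start=S0; accept=S3; S0-p>S1; S0-q>S0; S1-p>S1; S1-q>S2; S2-p>S1; S2-q>S3; S3-p>S3; S3-q>S3

States S0..S2 record the length of the longest prefix of `pqq` that matches the current input suffix. Reaching S3 means `pqq` has been seen, and we stay there forever. Accept from S3.
With 4 states:
        p   q  
>  S0   S1  S0 
   S1   S1  S2 
   S2   S1  S3 
 * S3   S3  S3 
(> = start, * = accepting)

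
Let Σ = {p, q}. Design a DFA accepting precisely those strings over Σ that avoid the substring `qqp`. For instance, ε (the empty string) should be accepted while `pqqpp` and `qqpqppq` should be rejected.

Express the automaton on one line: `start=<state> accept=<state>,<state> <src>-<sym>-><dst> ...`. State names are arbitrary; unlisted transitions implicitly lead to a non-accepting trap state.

Track partial matches of the forbidden pattern `qqp`. State D is a dead state reached once `qqp` has occurred; every other state accepts. A means no part of `qqp` is currently matched.
4 states suffice.
       p  q 
>* A   A  B 
 * B   A  C 
 * C   D  C 
   D   D  D 
(> = start, * = accepting)

start=A accept=A,B,C A-p->A A-q->B B-p->A B-q->C C-p->D C-q->C D-p->D D-q->D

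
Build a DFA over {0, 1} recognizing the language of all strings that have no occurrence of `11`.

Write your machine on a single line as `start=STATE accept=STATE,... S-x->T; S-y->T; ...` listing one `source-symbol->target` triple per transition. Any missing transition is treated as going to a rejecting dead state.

start=q0; accept=q0,q1; q0-0->q0; q0-1->q1; q1-0->q0; q1-1->q2; q2-0->q2; q2-1->q2

This is the complement of 'contains `11`'. Use the same substring-matching states — q0 through q2 holding how much of `11` has just been matched — but flip the accepting set: everything except the trap q2 accepts.
        0   1  
>* q0   q0  q1 
 * q1   q0  q2 
   q2   q2  q2 
(> = start, * = accepting)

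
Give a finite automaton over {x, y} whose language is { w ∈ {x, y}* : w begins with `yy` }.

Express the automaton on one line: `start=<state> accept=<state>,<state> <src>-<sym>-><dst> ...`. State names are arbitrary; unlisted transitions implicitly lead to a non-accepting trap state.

Check the first 2 symbols one by one: s0 through s1 record how many have matched `yy` so far; any wrong symbol goes to the dead state s3. After all 2 match we enter the accepting sink s2.
A 4-state machine:
        x   y  
>  s0   s3  s1 
   s1   s3  s2 
 * s2   s2  s2 
   s3   s3  s3 
(> = start, * = accepting)

start=s0 accept=s2 s0-x->s3 s0-y->s1 s1-x->s3 s1-y->s2 s2-x->s2 s2-y->s2 s3-x->s3 s3-y->s3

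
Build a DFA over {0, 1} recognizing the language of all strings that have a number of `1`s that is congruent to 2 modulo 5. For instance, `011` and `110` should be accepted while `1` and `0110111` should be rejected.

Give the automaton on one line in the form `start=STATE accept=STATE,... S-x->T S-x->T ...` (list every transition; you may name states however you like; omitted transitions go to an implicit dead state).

start=A accept=C A-0->A A-1->B B-0->B B-1->C C-0->C C-1->D D-0->D D-1->E E-0->E E-1->A

Keep the running count of `1`s modulo 5: each `1` advances along the cycle A → B → C → D → E → A while other symbols loop. Accept at C.
       0  1 
>  A   A  B 
   B   B  C 
 * C   C  D 
   D   D  E 
   E   E  A 
(> = start, * = accepting)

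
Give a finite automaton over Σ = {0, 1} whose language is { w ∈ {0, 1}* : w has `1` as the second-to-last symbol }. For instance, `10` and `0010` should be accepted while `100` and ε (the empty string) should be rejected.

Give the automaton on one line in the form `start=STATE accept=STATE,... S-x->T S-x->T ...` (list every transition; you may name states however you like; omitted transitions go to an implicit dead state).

A DFA must remember the last 2 symbols (since which symbol is second-to-last isn't known until the input ends). Use one state per possible window of the last ≤2 symbols; accept from those whose window starts with `1`.
        0   1  
>  S0   S1  S2 
   S1   S3  S4 
   S2   S5  S6 
   S3   S3  S4 
   S4   S5  S6 
 * S5   S3  S4 
 * S6   S5  S6 
(> = start, * = accepting)

start=S0 accept=S5,S6 S0-0->S1 S0-1->S2 S1-0->S3 S1-1->S4 S2-0->S5 S2-1->S6 S3-0->S3 S3-1->S4 S4-0->S5 S4-1->S6 S5-0->S3 S5-1->S4 S6-0->S5 S6-1->S6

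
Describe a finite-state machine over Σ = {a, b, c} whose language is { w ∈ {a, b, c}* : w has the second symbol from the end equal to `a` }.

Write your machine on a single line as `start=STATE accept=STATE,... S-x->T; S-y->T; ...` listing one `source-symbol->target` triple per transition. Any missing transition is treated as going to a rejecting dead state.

Because acceptance depends on a position counted from the end, the machine has to buffer the most recent 2 symbols. Make each state the string of the last up-to-2 symbols read; on input `x` shift the window left and append `x`. Accept when the buffered window has length 2 and begins with `a`.
          a    b    c  
>  q0     q1   q2   q3 
   q1     q4   q5   q6 
   q2     q7   q8   q9 
   q3    q10  q11  q12 
 * q4     q4   q5   q6 
 * q5     q7   q8   q9 
 * q6    q10  q11  q12 
   q7     q4   q5   q6 
   q8     q7   q8   q9 
   q9    q10  q11  q12 
   q10    q4   q5   q6 
   q11    q7   q8   q9 
   q12   q10  q11  q12 
(> = start, * = accepting)

start=q0; accept=q4,q5,q6; q0-a->q1; q0-b->q2; q0-c->q3; q1-a->q4; q1-b->q5; q1-c->q6; q2-a->q7; q2-b->q8; q2-c->q9; q3-a->q10; q3-b->q11; q3-c->q12; q4-a->q4; q4-b->q5; q4-c->q6; q5-a->q7; q5-b->q8; q5-c->q9; q6-a->q10; q6-b->q11; q6-c->q12; q7-a->q4; q7-b->q5; q7-c->q6; q8-a->q7; q8-b->q8; q8-c->q9; q9-a->q10; q9-b->q11; q9-c->q12; q10-a->q4; q10-b->q5; q10-c->q6; q11-a->q7; q11-b->q8; q11-c->q9; q12-a->q10; q12-b->q11; q12-c->q12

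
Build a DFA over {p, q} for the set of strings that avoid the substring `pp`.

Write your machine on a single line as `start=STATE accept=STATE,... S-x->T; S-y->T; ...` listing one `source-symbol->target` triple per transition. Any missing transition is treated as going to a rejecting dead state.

start=s0; accept=s0,s1; s0-p->s1; s0-q->s0; s1-p->s2; s1-q->s0; s2-p->s2; s2-q->s2

Track partial matches of the forbidden pattern `pp`. State s2 is a dead state reached once `pp` has occurred; every other state accepts. s0 means no part of `pp` is currently matched.
With 3 states:
        p   q  
>* s0   s1  s0 
 * s1   s2  s0 
   s2   s2  s2 
(> = start, * = accepting)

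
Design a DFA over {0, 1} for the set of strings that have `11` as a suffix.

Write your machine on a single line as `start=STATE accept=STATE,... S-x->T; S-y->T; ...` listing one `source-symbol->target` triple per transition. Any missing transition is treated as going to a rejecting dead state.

start=A; accept=C; A-0->A; A-1->B; B-0->A; B-1->C; C-0->A; C-1->C

Let each state record the length of the longest suffix of the input read so far that is also a prefix of `11`. B means the last symbol is `1`; C means the last 2 symbols are `11`. Accept only at C, where the string currently ends in `11`.
3 states suffice.
       0  1 
>  A   A  B 
   B   A  C 
 * C   A  C 
(> = start, * = accepting)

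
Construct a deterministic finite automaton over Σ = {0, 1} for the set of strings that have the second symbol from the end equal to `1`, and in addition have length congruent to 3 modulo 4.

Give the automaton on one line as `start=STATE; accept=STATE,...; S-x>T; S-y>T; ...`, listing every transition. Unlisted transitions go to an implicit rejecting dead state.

Build one automaton per condition and run them in lockstep. One (7 states) tracks the last 2 symbols read; the other (4 states) tracks the input length modulo 4. Each combined state is a pair, one component from each; accept when both components accept.
With 19 states:
       0  1 
>  A   B  C 
   B   D  E 
   C   F  G 
   D   H  I 
   E   J  K 
   F   H  I 
   G   J  K 
   H   L  M 
   I   N  O 
 * J   L  M 
 * K   N  O 
   L   P  Q 
   M   R  S 
   N   P  Q 
   O   R  S 
   P   D  E 
   Q   F  G 
   R   D  E 
   S   F  G 
(> = start, * = accepting)

start=A; accept=J,K; A-0>B; A-1>C; B-0>D; B-1>E; C-0>F; C-1>G; D-0>H; D-1>I; E-0>J; E-1>K; F-0>H; F-1>I; G-0>J; G-1>K; H-0>L; H-1>M; I-0>N; I-1>O; J-0>L; J-1>M; K-0>N; K-1>O; L-0>P; L-1>Q; M-0>R; M-1>S; N-0>P; N-1>Q; O-0>R; O-1>S; P-0>D; P-1>E; Q-0>F; Q-1>G; R-0>D; R-1>E; S-0>F; S-1>G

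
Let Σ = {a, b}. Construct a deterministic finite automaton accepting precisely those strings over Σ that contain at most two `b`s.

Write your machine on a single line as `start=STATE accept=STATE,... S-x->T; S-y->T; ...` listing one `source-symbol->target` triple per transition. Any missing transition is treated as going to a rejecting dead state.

Only the number of `b`s matters, and only up to 3. Make a chain s0 → s1 → s2 → s3 advanced by each `b` (with s3 absorbing); every other symbol self-loops. The accepting set is {s0, s1, s2}.
With 4 states:
        a   b  
>* s0   s0  s1 
 * s1   s1  s2 
 * s2   s2  s3 
   s3   s3  s3 
(> = start, * = accepting)

start=s0; accept=s0,s1,s2; s0-a->s0; s0-b->s1; s1-a->s1; s1-b->s2; s2-a->s2; s2-b->s3; s3-a->s3; s3-b->s3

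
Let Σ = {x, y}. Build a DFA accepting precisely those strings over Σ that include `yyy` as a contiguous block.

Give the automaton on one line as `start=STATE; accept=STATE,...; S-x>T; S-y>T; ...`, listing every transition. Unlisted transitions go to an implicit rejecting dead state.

Track how much of `yyy` has been matched so far: state q0 is no progress, q3 is the absorbing accept state reached once `yyy` has occurred. Intermediate states record partial matches; on a mismatch, fall back to the longest reusable overlap.
        x   y  
>  q0   q0  q1 
   q1   q0  q2 
   q2   q0  q3 
 * q3   q3  q3 
(> = start, * = accepting)

start=q0; accept=q3; q0-x>q0; q0-y>q1; q1-x>q0; q1-y>q2; q2-x>q0; q2-y>q3; q3-x>q3; q3-y>q3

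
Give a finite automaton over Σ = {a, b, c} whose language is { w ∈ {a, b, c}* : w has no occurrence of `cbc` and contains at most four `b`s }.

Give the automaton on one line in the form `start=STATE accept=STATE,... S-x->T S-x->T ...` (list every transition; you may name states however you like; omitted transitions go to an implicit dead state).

start=S0 accept=S0,S1,S2,S3,S4,S5,S6,S7,S8,S10,S11,S12,S15,S16 S0-a->S0 S0-b->S1 S0-c->S2 S1-a->S1 S1-b->S3 S1-c->S4 S2-a->S0 S2-b->S5 S2-c->S2 S3-a->S3 S3-b->S6 S3-c->S7 S4-a->S1 S4-b->S8 S4-c->S4 S5-a->S1 S5-b->S3 S5-c->S9 S6-a->S6 S6-b->S10 S6-c->S11 S7-a->S3 S7-b->S12 S7-c->S7 S8-a->S3 S8-b->S6 S8-c->S13 S9-a->S9 S9-b->S13 S9-c->S9 S10-a->S10 S10-b->S14 S10-c->S15 S11-a->S6 S11-b->S16 S11-c->S11 S12-a->S6 S12-b->S10 S12-c->S17 S13-a->S13 S13-b->S17 S13-c->S13 S14-a->S14 S14-b->S14 S14-c->S18 S15-a->S10 S15-b->S19 S15-c->S15 S16-a->S10 S16-b->S14 S16-c->S20 S17-a->S17 S17-b->S20 S17-c->S17 S18-a->S14 S18-b->S19 S18-c->S18 S19-a->S14 S19-b->S14 S19-c->S21 S20-a->S20 S20-b->S21 S20-c->S20 S21-a->S21 S21-b->S21 S21-c->S21

Run two small machines in parallel and take their product. The first has 4 states tracking partial matches of the forbidden pattern `cbc`; the second has 6 states tracking the count of `b`s, saturating at 5. A product state is a pair (one from each), accepting exactly when both do.
A 22-state machine:
          a    b    c  
>* S0     S0   S1   S2 
 * S1     S1   S3   S4 
 * S2     S0   S5   S2 
 * S3     S3   S6   S7 
 * S4     S1   S8   S4 
 * S5     S1   S3   S9 
 * S6     S6  S10  S11 
 * S7     S3  S12   S7 
 * S8     S3   S6  S13 
   S9     S9  S13   S9 
 * S10   S10  S14  S15 
 * S11    S6  S16  S11 
 * S12    S6  S10  S17 
   S13   S13  S17  S13 
   S14   S14  S14  S18 
 * S15   S10  S19  S15 
 * S16   S10  S14  S20 
   S17   S17  S20  S17 
   S18   S14  S19  S18 
   S19   S14  S14  S21 
   S20   S20  S21  S20 
   S21   S21  S21  S21 
(> = start, * = accepting)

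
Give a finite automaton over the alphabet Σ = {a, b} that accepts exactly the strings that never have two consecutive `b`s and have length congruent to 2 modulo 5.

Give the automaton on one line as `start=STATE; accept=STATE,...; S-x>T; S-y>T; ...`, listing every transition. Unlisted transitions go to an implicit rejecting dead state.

start=q0; accept=q3,q4; q0-a>q1; q0-b>q2; q1-a>q3; q1-b>q4; q2-a>q3; q2-b>q5; q3-a>q6; q3-b>q7; q4-a>q6; q4-b>q5; q5-a>q5; q5-b>q5; q6-a>q8; q6-b>q9; q7-a>q8; q7-b>q5; q8-a>q0; q8-b>q10; q9-a>q0; q9-b>q5; q10-a>q1; q10-b>q5

Build one automaton per condition and run them in lockstep. The first has 3 states tracking partial matches of the forbidden pattern `bb`; the second has 5 states tracking the input length modulo 5. A product state is a pair (one from each), accepting exactly when both do. After merging equivalent states the machine shrinks.
          a    b  
>  q0     q1   q2 
   q1     q3   q4 
   q2     q3   q5 
 * q3     q6   q7 
 * q4     q6   q5 
   q5     q5   q5 
   q6     q8   q9 
   q7     q8   q5 
   q8     q0  q10 
   q9     q0   q5 
   q10    q1   q5 
(> = start, * = accepting)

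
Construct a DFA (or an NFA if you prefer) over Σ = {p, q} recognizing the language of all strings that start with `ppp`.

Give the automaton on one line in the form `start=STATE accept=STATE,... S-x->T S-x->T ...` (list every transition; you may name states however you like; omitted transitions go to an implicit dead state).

Check the first 3 symbols one by one: A through C record how many have matched `ppp` so far; any wrong symbol goes to the dead state E. After all 3 match we enter the accepting sink D.
5 states suffice.
       p  q 
>  A   B  E 
   B   C  E 
   C   D  E 
 * D   D  D 
   E   E  E 
(> = start, * = accepting)

start=A accept=D A-p->B A-q->E B-p->C B-q->E C-p->D C-q->E D-p->D D-q->D E-p->E E-q->E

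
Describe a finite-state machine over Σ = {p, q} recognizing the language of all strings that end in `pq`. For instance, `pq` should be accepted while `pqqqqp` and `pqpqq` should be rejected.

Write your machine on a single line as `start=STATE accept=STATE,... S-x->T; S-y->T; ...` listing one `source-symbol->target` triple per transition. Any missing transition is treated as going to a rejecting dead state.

Remember how much of `pq` the current input suffix matches. State s0 means no match yet; s1 means the last symbol is `p`; s2 means the last 2 symbols are `pq`. Only s2 accepts. On a mismatch, fall back to the longest proper suffix that is still a prefix of `pq`.
        p   q  
>  s0   s1  s0 
   s1   s1  s2 
 * s2   s1  s0 
(> = start, * = accepting)

start=s0; accept=s2; s0-p->s1; s0-q->s0; s1-p->s1; s1-q->s2; s2-p->s1; s2-q->s0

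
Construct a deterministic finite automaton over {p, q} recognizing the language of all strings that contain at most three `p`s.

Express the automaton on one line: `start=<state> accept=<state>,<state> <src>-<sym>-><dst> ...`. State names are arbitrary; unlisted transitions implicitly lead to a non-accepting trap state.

start=A accept=A,B,C,D A-p->B A-q->A B-p->C B-q->B C-p->D C-q->C D-p->E D-q->D E-p->E E-q->E

Only the number of `p`s matters, and only up to 4. Make a chain A → B → C → D → E advanced by each `p` (with E absorbing); every other symbol self-loops. The accepting set is {A, B, C, D}.
A 5-state machine:
       p  q 
>* A   B  A 
 * B   C  B 
 * C   D  C 
 * D   E  D 
   E   E  E 
(> = start, * = accepting)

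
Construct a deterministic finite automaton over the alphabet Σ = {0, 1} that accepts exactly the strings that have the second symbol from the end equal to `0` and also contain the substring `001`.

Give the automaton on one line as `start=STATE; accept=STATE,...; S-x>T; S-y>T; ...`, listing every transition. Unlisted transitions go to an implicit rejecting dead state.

start=q0; accept=q3,q6; q0-0>q1; q0-1>q0; q1-0>q2; q1-1>q0; q2-0>q2; q2-1>q3; q3-0>q4; q3-1>q5; q4-0>q6; q4-1>q3; q5-0>q4; q5-1>q5; q6-0>q6; q6-1>q3

Run two small machines in parallel and take their product. One (7 states) tracks the last 2 symbols read; the other (4 states) tracks whether and how much of `001` has been seen. Each combined state is a pair, one component from each; accept when both components accept. Minimizing collapses redundant product states.
7 states suffice.
        0   1  
>  q0   q1  q0 
   q1   q2  q0 
   q2   q2  q3 
 * q3   q4  q5 
   q4   q6  q3 
   q5   q4  q5 
 * q6   q6  q3 
(> = start, * = accepting)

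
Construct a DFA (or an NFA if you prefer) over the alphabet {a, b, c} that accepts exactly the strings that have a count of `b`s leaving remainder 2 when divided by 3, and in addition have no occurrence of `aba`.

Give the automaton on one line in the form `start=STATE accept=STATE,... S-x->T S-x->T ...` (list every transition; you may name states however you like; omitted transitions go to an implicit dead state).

Handle the two conditions separately and then intersect. One (3 states) tracks the count of `b`s modulo 3; the other (4 states) tracks partial matches of the forbidden pattern `aba`. Each combined state is a pair, one component from each; accept when both components accept.
12 states suffice.
          a    b    c  
>  q0     q1   q2   q0 
   q1     q1   q3   q0 
   q2     q4   q5   q2 
   q3     q6   q5   q2 
   q4     q4   q7   q2 
 * q5     q8   q0   q5 
   q6     q6   q9   q6 
 * q7     q9   q0   q5 
 * q8     q8  q10   q5 
   q9     q9  q11   q9 
   q10   q11   q2   q0 
   q11   q11   q6  q11 
(> = start, * = accepting)

start=q0 accept=q5,q7,q8 q0-a->q1 q0-b->q2 q0-c->q0 q1-a->q1 q1-b->q3 q1-c->q0 q2-a->q4 q2-b->q5 q2-c->q2 q3-a->q6 q3-b->q5 q3-c->q2 q4-a->q4 q4-b->q7 q4-c->q2 q5-a->q8 q5-b->q0 q5-c->q5 q6-a->q6 q6-b->q9 q6-c->q6 q7-a->q9 q7-b->q0 q7-c->q5 q8-a->q8 q8-b->q10 q8-c->q5 q9-a->q9 q9-b->q11 q9-c->q9 q10-a->q11 q10-b->q2 q10-c->q0 q11-a->q11 q11-b->q6 q11-c->q11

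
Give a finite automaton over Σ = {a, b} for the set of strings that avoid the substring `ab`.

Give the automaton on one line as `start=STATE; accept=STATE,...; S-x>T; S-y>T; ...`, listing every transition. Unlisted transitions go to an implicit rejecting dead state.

This is the complement of 'contains `ab`'. Use the same substring-matching states — s0 through s2 holding how much of `ab` has just been matched — but flip the accepting set: everything except the trap s2 accepts.
3 states suffice.
        a   b  
>* s0   s1  s0 
 * s1   s1  s2 
   s2   s2  s2 
(> = start, * = accepting)

start=s0; accept=s0,s1; s0-a>s1; s0-b>s0; s1-a>s1; s1-b>s2; s2-a>s2; s2-b>s2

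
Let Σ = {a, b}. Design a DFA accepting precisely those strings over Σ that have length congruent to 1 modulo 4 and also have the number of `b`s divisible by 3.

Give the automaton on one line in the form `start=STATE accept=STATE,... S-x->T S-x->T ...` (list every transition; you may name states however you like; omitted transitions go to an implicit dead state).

Run two small machines in parallel and take their product. One (4 states) tracks the input length modulo 4; the other (3 states) tracks the count of `b`s modulo 3. Each combined state is a pair, one component from each; accept when both components accept.
          a    b  
>  S0     S1   S2 
 * S1     S3   S4 
   S2     S4   S5 
   S3     S6   S7 
   S4     S7   S8 
   S5     S8   S6 
   S6     S0   S9 
   S7     S9  S10 
   S8    S10   S0 
   S9     S2  S11 
   S10   S11   S1 
   S11    S5   S3 
(> = start, * = accepting)

start=S0 accept=S1 S0-a->S1 S0-b->S2 S1-a->S3 S1-b->S4 S2-a->S4 S2-b->S5 S3-a->S6 S3-b->S7 S4-a->S7 S4-b->S8 S5-a->S8 S5-b->S6 S6-a->S0 S6-b->S9 S7-a->S9 S7-b->S10 S8-a->S10 S8-b->S0 S9-a->S2 S9-b->S11 S10-a->S11 S10-b->S1 S11-a->S5 S11-b->S3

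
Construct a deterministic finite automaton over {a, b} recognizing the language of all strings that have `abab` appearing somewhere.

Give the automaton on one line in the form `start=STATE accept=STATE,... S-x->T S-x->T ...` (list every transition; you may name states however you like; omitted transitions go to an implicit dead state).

States S0..S3 record the length of the longest prefix of `abab` that matches the current input suffix. Reaching S4 means `abab` has been seen, and we stay there forever. Accept from S4.
        a   b  
>  S0   S1  S0 
   S1   S1  S2 
   S2   S3  S0 
   S3   S1  S4 
 * S4   S4  S4 
(> = start, * = accepting)

start=S0 accept=S4 S0-a->S1 S0-b->S0 S1-a->S1 S1-b->S2 S2-a->S3 S2-b->S0 S3-a->S1 S3-b->S4 S4-a->S4 S4-b->S4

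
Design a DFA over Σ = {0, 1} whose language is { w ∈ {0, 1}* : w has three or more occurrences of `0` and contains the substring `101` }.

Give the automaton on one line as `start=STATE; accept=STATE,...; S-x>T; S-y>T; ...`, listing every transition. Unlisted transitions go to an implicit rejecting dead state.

Build one automaton per condition and run them in lockstep. One (5 states) tracks the count of `0`s, saturating at 4; the other (4 states) tracks whether and how much of `101` has been seen. Each combined state is a pair, one component from each; accept when both components accept.
With 18 states:
       0  1 
>  A   B  C 
   B   D  E 
   C   F  C 
   D   G  H 
   E   I  E 
   F   D  J 
   G   K  L 
   H   M  H 
   I   G  N 
   J   N  J 
   K   K  O 
   L   P  L 
   M   K  Q 
   N   Q  N 
   O   P  O 
   P   K  R 
 * Q   R  Q 
 * R   R  R 
(> = start, * = accepting)

start=A; accept=Q,R; A-0>B; A-1>C; B-0>D; B-1>E; C-0>F; C-1>C; D-0>G; D-1>H; E-0>I; E-1>E; F-0>D; F-1>J; G-0>K; G-1>L; H-0>M; H-1>H; I-0>G; I-1>N; J-0>N; J-1>J; K-0>K; K-1>O; L-0>P; L-1>L; M-0>K; M-1>Q; N-0>Q; N-1>N; O-0>P; O-1>O; P-0>K; P-1>R; Q-0>R; Q-1>Q; R-0>R; R-1>R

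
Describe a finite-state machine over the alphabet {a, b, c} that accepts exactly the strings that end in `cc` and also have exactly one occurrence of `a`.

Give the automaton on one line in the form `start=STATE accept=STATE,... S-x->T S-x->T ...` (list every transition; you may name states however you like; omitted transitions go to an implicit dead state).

Run two small machines in parallel and take their product. The first has 3 states tracking how much of the suffix `cc` has currently been matched; the second has 3 states tracking the count of `a`s, saturating at 2. A product state is a pair (one from each), accepting exactly when both do.
        a   b   c  
>  q0   q1  q0  q2 
   q1   q3  q1  q4 
   q2   q1  q0  q5 
   q3   q3  q3  q6 
   q4   q3  q1  q7 
   q5   q1  q0  q5 
   q6   q3  q3  q8 
 * q7   q3  q1  q7 
   q8   q3  q3  q8 
(> = start, * = accepting)

start=q0 accept=q7 q0-a->q1 q0-b->q0 q0-c->q2 q1-a->q3 q1-b->q1 q1-c->q4 q2-a->q1 q2-b->q0 q2-c->q5 q3-a->q3 q3-b->q3 q3-c->q6 q4-a->q3 q4-b->q1 q4-c->q7 q5-a->q1 q5-b->q0 q5-c->q5 q6-a->q3 q6-b->q3 q6-c->q8 q7-a->q3 q7-b->q1 q7-c->q7 q8-a->q3 q8-b->q3 q8-c->q8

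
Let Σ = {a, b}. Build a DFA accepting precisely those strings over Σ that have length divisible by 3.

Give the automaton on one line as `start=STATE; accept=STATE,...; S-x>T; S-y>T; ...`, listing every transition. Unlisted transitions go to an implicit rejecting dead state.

Count input length modulo 3: every symbol advances one step around the cycle s0 → s1 → s2 → s0. Accept at s0.
A 3-state machine:
        a   b  
>* s0   s1  s1 
   s1   s2  s2 
   s2   s0  s0 
(> = start, * = accepting)

start=s0; accept=s0; s0-a>s1; s0-b>s1; s1-a>s2; s1-b>s2; s2-a>s0; s2-b>s0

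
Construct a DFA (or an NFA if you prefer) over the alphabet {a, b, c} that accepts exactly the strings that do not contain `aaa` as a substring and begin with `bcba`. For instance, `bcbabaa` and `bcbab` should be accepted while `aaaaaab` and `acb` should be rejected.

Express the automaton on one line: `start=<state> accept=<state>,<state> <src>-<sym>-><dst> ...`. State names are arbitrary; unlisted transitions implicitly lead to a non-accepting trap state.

Build one automaton per condition and run them in lockstep. The first has 4 states tracking partial matches of the forbidden pattern `aaa`; the second has 6 states tracking whether the input so far still matches the prefix `bcba`. A product state is a pair (one from each), accepting exactly when both do.
          a    b    c  
>  S0     S1   S2   S3 
   S1     S4   S3   S3 
   S2     S1   S3   S5 
   S3     S1   S3   S3 
   S4     S6   S3   S3 
   S5     S1   S7   S3 
   S6     S6   S6   S6 
   S7     S8   S3   S3 
 * S8     S9  S10  S10 
 * S9    S11  S10  S10 
 * S10    S8  S10  S10 
   S11   S11  S11  S11 
(> = start, * = accepting)

start=S0 accept=S8,S9,S10 S0-a->S1 S0-b->S2 S0-c->S3 S1-a->S4 S1-b->S3 S1-c->S3 S2-a->S1 S2-b->S3 S2-c->S5 S3-a->S1 S3-b->S3 S3-c->S3 S4-a->S6 S4-b->S3 S4-c->S3 S5-a->S1 S5-b->S7 S5-c->S3 S6-a->S6 S6-b->S6 S6-c->S6 S7-a->S8 S7-b->S3 S7-c->S3 S8-a->S9 S8-b->S10 S8-c->S10 S9-a->S11 S9-b->S10 S9-c->S10 S10-a->S8 S10-b->S10 S10-c->S10 S11-a->S11 S11-b->S11 S11-c->S11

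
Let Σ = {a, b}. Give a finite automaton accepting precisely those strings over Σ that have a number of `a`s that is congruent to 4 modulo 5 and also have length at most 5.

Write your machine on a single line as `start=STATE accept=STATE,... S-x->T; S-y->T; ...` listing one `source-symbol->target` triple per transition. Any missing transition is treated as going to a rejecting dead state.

Run two small machines in parallel and take their product. One (5 states) tracks the count of `a`s modulo 5; the other (7 states) tracks the input length, saturating at 6. Each combined state is a pair, one component from each; accept when both components accept. After merging equivalent states the machine shrinks.
          a    b  
>  q0     q1   q2 
   q1     q3   q4 
   q2     q4   q5 
   q3     q6   q7 
   q4     q7   q5 
   q5     q5   q5 
   q6     q8   q9 
   q7     q9   q5 
 * q8     q5  q10 
   q9    q10   q5 
 * q10    q5   q5 
(> = start, * = accepting)

start=q0; accept=q8,q10; q0-a->q1; q0-b->q2; q1-a->q3; q1-b->q4; q2-a->q4; q2-b->q5; q3-a->q6; q3-b->q7; q4-a->q7; q4-b->q5; q5-a->q5; q5-b->q5; q6-a->q8; q6-b->q9; q7-a->q9; q7-b->q5; q8-a->q5; q8-b->q10; q9-a->q10; q9-b->q5; q10-a->q5; q10-b->q5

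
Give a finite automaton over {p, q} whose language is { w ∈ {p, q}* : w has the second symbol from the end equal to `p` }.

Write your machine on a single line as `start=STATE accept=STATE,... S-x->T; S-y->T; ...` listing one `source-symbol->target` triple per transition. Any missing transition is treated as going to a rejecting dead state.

start=S0; accept=S3,S4; S0-p->S1; S0-q->S2; S1-p->S3; S1-q->S4; S2-p->S5; S2-q->S6; S3-p->S3; S3-q->S4; S4-p->S5; S4-q->S6; S5-p->S3; S5-q->S4; S6-p->S5; S6-q->S6

Because acceptance depends on a position counted from the end, the machine has to buffer the most recent 2 symbols. Make each state the string of the last up-to-2 symbols read; on input `x` shift the window left and append `x`. Accept when the buffered window has length 2 and begins with `p`.
A 7-state machine:
        p   q  
>  S0   S1  S2 
   S1   S3  S4 
   S2   S5  S6 
 * S3   S3  S4 
 * S4   S5  S6 
   S5   S3  S4 
   S6   S5  S6 
(> = start, * = accepting)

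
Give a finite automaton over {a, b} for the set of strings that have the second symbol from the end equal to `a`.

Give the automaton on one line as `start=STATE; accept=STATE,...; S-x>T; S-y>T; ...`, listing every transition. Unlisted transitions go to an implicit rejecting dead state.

Because acceptance depends on a position counted from the end, the machine has to buffer the most recent 2 symbols. Make each state the string of the last up-to-2 symbols read; on input `x` shift the window left and append `x`. Accept when the buffered window has length 2 and begins with `a`.
With 7 states:
        a   b  
>  S0   S1  S2 
   S1   S3  S4 
   S2   S5  S6 
 * S3   S3  S4 
 * S4   S5  S6 
   S5   S3  S4 
   S6   S5  S6 
(> = start, * = accepting)

start=S0; accept=S3,S4; S0-a>S1; S0-b>S2; S1-a>S3; S1-b>S4; S2-a>S5; S2-b>S6; S3-a>S3; S3-b>S4; S4-a>S5; S4-b>S6; S5-a>S3; S5-b>S4; S6-a>S5; S6-b>S6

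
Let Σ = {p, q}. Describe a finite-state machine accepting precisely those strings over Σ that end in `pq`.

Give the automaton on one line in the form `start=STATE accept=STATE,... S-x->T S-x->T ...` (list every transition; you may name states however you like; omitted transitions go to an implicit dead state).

Remember how much of `pq` the current input suffix matches. State S0 means no match yet; S1 means the last symbol is `p`; S2 means the last 2 symbols are `pq`. Only S2 accepts. On a mismatch, fall back to the longest proper suffix that is still a prefix of `pq`.
With 3 states:
        p   q  
>  S0   S1  S0 
   S1   S1  S2 
 * S2   S1  S0 
(> = start, * = accepting)

start=S0 accept=S2 S0-p->S1 S0-q->S0 S1-p->S1 S1-q->S2 S2-p->S1 S2-q->S0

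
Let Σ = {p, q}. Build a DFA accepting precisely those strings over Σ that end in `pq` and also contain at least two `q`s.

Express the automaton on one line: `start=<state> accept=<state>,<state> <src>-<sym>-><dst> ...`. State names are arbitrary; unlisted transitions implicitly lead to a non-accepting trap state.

Handle the two conditions separately and then intersect. One (3 states) tracks how much of the suffix `pq` has currently been matched; the other (4 states) tracks the count of `q`s, saturating at 3. Each combined state is a pair, one component from each; accept when both components accept. Minimizing collapses redundant product states.
A 4-state machine:
       p  q 
>  A   A  B 
   B   C  B 
   C   C  D 
 * D   C  B 
(> = start, * = accepting)

start=A accept=D A-p->A A-q->B B-p->C B-q->B C-p->C C-q->D D-p->C D-q->B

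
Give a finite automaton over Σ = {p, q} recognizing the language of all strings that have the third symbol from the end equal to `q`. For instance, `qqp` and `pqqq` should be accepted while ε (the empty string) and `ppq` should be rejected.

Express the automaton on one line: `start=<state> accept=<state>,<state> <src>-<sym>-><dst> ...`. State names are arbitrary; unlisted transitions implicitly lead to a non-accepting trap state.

Because acceptance depends on a position counted from the end, the machine has to buffer the most recent 3 symbols. Make each state the string of the last up-to-3 symbols read; on input `x` shift the window left and append `x`. Accept when the buffered window has length 3 and begins with `q`.
A 15-state machine:
          p    q  
>  S0     S1   S2 
   S1     S3   S4 
   S2     S5   S6 
   S3     S7   S8 
   S4     S9  S10 
   S5    S11  S12 
   S6    S13  S14 
   S7     S7   S8 
   S8     S9  S10 
   S9    S11  S12 
   S10   S13  S14 
 * S11    S7   S8 
 * S12    S9  S10 
 * S13   S11  S12 
 * S14   S13  S14 
(> = start, * = accepting)

start=S0 accept=S11,S12,S13,S14 S0-p->S1 S0-q->S2 S1-p->S3 S1-q->S4 S2-p->S5 S2-q->S6 S3-p->S7 S3-q->S8 S4-p->S9 S4-q->S10 S5-p->S11 S5-q->S12 S6-p->S13 S6-q->S14 S7-p->S7 S7-q->S8 S8-p->S9 S8-q->S10 S9-p->S11 S9-q->S12 S10-p->S13 S10-q->S14 S11-p->S7 S11-q->S8 S12-p->S9 S12-q->S10 S13-p->S11 S13-q->S12 S14-p->S13 S14-q->S14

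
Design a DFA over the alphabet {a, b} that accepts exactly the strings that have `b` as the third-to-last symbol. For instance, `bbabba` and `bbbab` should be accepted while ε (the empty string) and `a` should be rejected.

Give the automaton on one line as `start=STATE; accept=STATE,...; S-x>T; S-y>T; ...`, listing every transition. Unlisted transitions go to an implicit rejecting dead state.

start=S0; accept=S11,S12,S13,S14; S0-a>S1; S0-b>S2; S1-a>S3; S1-b>S4; S2-a>S5; S2-b>S6; S3-a>S7; S3-b>S8; S4-a>S9; S4-b>S10; S5-a>S11; S5-b>S12; S6-a>S13; S6-b>S14; S7-a>S7; S7-b>S8; S8-a>S9; S8-b>S10; S9-a>S11; S9-b>S12; S10-a>S13; S10-b>S14; S11-a>S7; S11-b>S8; S12-a>S9; S12-b>S10; S13-a>S11; S13-b>S12; S14-a>S13; S14-b>S14

Because acceptance depends on a position counted from the end, the machine has to buffer the most recent 3 symbols. Make each state the string of the last up-to-3 symbols read; on input `x` shift the window left and append `x`. Accept when the buffered window has length 3 and begins with `b`.
A 15-state machine:
          a    b  
>  S0     S1   S2 
   S1     S3   S4 
   S2     S5   S6 
   S3     S7   S8 
   S4     S9  S10 
   S5    S11  S12 
   S6    S13  S14 
   S7     S7   S8 
   S8     S9  S10 
   S9    S11  S12 
   S10   S13  S14 
 * S11    S7   S8 
 * S12    S9  S10 
 * S13   S11  S12 
 * S14   S13  S14 
(> = start, * = accepting)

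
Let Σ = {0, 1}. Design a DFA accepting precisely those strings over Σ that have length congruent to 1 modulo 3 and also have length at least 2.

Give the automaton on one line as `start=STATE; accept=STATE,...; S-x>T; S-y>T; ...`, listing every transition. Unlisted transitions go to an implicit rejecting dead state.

start=s0; accept=s4; s0-0>s1; s0-1>s1; s1-0>s2; s1-1>s2; s2-0>s3; s2-1>s3; s3-0>s4; s3-1>s4; s4-0>s5; s4-1>s5; s5-0>s3; s5-1>s3

Build one automaton per condition and run them in lockstep. One (3 states) tracks the input length modulo 3; the other (4 states) tracks the input length, saturating at 3. Each combined state is a pair, one component from each; accept when both components accept.
A 6-state machine:
        0   1  
>  s0   s1  s1 
   s1   s2  s2 
   s2   s3  s3 
   s3   s4  s4 
 * s4   s5  s5 
   s5   s3  s3 
(> = start, * = accepting)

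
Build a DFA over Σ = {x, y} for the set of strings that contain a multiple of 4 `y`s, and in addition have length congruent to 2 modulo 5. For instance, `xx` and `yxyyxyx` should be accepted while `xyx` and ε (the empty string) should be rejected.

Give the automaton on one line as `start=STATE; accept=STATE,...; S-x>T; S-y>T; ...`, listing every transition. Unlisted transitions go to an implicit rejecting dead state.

start=A; accept=D; A-x>B; A-y>C; B-x>D; B-y>E; C-x>E; C-y>F; D-x>G; D-y>H; E-x>H; E-y>I; F-x>I; F-y>J; G-x>K; G-y>L; H-x>L; H-y>M; I-x>M; I-y>N; J-x>N; J-y>K; K-x>A; K-y>O; L-x>O; L-y>P; M-x>P; M-y>Q; N-x>Q; N-y>A; O-x>C; O-y>R; P-x>R; P-y>S; Q-x>S; Q-y>B; R-x>F; R-y>T; S-x>T; S-y>D; T-x>J; T-y>G

Handle the two conditions separately and then intersect. The first has 4 states tracking the count of `y`s modulo 4; the second has 5 states tracking the input length modulo 5. A product state is a pair (one from each), accepting exactly when both do.
A 20-state machine:
       x  y 
>  A   B  C 
   B   D  E 
   C   E  F 
 * D   G  H 
   E   H  I 
   F   I  J 
   G   K  L 
   H   L  M 
   I   M  N 
   J   N  K 
   K   A  O 
   L   O  P 
   M   P  Q 
   N   Q  A 
   O   C  R 
   P   R  S 
   Q   S  B 
   R   F  T 
   S   T  D 
   T   J  G 
(> = start, * = accepting)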